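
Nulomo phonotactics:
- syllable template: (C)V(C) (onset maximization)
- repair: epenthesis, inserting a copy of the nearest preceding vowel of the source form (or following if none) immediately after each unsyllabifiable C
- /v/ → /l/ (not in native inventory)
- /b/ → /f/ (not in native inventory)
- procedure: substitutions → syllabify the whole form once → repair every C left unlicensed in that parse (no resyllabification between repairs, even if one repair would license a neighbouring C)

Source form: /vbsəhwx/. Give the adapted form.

Substitution: /v/ → /l/, /b/ → /f/, giving /lfsəhwx/.
Under (C)V(C), the unsyllabifiable consonants are /l/, /f/, /w/, /x/ (at most one coda consonant is licensed; onsets are limited to one consonant).
Each unlicensed consonant becomes the onset of a new syllable: /l/ → /lə/, /f/ → /fə/, /w/ → /wə/, /x/ → /xə/.

ləfəsəhwəxə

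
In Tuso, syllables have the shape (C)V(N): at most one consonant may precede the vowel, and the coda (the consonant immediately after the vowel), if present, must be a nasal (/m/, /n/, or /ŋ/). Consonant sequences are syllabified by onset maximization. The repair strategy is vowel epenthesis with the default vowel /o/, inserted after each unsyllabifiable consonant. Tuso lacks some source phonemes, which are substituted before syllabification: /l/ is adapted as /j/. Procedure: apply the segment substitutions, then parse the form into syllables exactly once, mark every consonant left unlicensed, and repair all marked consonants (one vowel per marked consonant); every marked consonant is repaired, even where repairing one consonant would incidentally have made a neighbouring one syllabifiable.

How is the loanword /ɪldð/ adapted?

ɪjodoðo

Substitution: /l/ → /j/, giving /ɪjdð/.
Under (C)V(N), the unsyllabifiable consonants are /j/, /d/, /ð/ (only a nasal (/m/, /n/, or /ŋ/) is licensed in coda position; onsets are limited to one consonant).
Each unlicensed consonant becomes the onset of a new syllable: /j/ → /jo/, /d/ → /do/, /ð/ → /ðo/.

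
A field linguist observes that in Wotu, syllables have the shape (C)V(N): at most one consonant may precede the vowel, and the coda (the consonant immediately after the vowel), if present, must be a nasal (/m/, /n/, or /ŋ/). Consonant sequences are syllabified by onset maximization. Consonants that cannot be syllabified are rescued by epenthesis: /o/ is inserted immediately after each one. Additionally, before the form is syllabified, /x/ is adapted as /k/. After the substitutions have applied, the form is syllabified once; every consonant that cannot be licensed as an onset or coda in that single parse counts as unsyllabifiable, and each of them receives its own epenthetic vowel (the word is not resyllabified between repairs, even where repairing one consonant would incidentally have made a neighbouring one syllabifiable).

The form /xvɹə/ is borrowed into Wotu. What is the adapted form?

Substitution: /x/ → /k/, giving /kvɹə/.
Under (C)V(N), the unsyllabifiable consonants are /k/, /v/ (only a nasal (/m/, /n/, or /ŋ/) is licensed in coda position; onsets are limited to one consonant).
Epenthesis after each stranded consonant: /k/ → /ko/, /v/ → /vo/.

kovoɹə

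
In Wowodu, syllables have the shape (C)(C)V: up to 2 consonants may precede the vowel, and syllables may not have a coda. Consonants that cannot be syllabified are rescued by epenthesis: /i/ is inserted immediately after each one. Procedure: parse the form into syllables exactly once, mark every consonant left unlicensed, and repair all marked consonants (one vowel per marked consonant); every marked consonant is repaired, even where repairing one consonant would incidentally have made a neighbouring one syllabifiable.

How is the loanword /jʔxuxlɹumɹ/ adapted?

jiʔxuxilɹumiɹi

Under (C)(C)V, the unsyllabifiable consonants are /j/, /x/, /m/, /ɹ/ (no codas are permitted; onsets may contain at most 2 consonants).
Epenthesis after each stranded consonant: /j/ → /ji/, /x/ → /xi/, /m/ → /mi/, /ɹ/ → /ɹi/.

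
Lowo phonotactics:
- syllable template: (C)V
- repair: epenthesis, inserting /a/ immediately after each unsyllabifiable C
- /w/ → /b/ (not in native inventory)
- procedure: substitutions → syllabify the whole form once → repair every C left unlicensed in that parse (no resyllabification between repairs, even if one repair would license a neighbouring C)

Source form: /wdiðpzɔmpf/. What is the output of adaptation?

Substitution: /w/ → /b/, giving /bdiðpzɔmpf/.
Under (C)V, the unsyllabifiable consonants are /b/, /ð/, /p/, /m/, /p/, /f/ (no codas are permitted; onsets are limited to one consonant).
Each unlicensed consonant becomes the onset of a new syllable: /b/ → /ba/, /ð/ → /ða/, /p/ → /pa/, /m/ → /ma/, /p/ → /pa/, /f/ → /fa/.

badiðapazɔmapafa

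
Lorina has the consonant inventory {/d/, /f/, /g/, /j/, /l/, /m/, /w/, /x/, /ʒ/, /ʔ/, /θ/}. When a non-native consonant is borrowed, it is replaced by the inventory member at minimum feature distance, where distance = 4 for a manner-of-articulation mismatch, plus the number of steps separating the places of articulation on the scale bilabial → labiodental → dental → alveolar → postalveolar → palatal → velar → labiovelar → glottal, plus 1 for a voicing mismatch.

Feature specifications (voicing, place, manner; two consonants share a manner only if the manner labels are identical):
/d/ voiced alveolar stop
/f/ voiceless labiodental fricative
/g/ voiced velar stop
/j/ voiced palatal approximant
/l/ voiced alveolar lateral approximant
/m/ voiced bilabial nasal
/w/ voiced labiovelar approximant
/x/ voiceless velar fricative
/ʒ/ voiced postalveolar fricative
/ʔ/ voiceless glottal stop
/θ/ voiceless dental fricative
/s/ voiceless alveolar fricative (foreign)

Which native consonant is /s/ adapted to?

/θ/ is closest: same manner (fricative), place distance 1 (alveolar→dental), same voicing; total 1. Next closest is /f/ at distance 2.

θ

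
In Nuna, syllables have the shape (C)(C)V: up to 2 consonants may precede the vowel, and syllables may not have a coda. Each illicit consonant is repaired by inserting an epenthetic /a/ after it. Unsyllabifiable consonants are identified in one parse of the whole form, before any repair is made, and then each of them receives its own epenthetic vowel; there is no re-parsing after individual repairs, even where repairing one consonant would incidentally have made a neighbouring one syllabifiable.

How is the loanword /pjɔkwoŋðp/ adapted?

pjɔkwoŋaðapa

The consonants /ŋ/, /ð/, /p/ cannot be parsed into a legal (C)(C)V syllable (no codas are permitted; onsets may contain at most 2 consonants).
Epenthesis after each stranded consonant: /ŋ/ → /ŋa/, /ð/ → /ða/, /p/ → /pa/.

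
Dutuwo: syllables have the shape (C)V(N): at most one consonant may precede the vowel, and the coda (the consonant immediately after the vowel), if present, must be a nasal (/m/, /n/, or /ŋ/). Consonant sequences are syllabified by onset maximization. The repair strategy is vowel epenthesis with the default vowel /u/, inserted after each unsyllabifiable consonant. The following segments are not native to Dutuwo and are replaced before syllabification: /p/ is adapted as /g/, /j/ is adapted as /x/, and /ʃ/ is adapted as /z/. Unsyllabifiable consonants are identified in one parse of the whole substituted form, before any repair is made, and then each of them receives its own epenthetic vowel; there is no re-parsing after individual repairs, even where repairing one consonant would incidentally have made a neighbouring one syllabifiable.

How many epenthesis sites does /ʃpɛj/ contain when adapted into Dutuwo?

2

After substitution the input is /zgɛx/.
The unsyllabifiable consonants are /z/, /x/; each receives one epenthetic vowel.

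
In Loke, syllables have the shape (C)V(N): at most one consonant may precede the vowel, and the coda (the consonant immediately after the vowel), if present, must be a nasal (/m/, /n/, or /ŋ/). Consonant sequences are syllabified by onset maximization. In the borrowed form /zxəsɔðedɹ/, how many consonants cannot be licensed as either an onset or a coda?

3

Syllabifying with onset maximization leaves /z/, /d/, /ɹ/ stranded (only a nasal (/m/, /n/, or /ŋ/) is licensed in coda position; onsets are limited to one consonant).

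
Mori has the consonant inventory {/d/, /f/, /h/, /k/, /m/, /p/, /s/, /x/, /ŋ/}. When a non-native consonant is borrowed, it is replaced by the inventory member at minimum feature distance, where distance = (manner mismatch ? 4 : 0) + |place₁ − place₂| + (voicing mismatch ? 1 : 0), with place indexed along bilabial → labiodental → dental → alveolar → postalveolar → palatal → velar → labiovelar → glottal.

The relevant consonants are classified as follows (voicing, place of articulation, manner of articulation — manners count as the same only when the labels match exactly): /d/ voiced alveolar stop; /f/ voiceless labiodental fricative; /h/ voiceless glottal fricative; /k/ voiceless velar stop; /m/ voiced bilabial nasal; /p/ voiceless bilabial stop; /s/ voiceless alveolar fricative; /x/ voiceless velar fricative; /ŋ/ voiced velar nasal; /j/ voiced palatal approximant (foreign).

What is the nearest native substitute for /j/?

/ŋ/ is closest: manner differs (approximant→nasal, +4), place distance 1 (palatal→velar), same voicing; total 5. Next closest is /d/ at distance 6.

ŋ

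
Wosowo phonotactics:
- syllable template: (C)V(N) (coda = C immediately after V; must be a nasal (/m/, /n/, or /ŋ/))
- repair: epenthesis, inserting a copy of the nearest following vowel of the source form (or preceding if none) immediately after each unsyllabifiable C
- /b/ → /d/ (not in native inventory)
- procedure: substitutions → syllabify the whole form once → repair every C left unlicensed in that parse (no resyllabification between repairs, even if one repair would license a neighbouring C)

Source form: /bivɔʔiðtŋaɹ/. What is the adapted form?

Substitution: /b/ → /d/, giving /divɔʔiðtŋaɹ/.
The consonants /ð/, /t/, /ɹ/ cannot be parsed into a legal (C)V(N) syllable (only a nasal (/m/, /n/, or /ŋ/) is licensed in coda position; onsets are limited to one consonant).
Epenthesis after each stranded consonant: /ð/ → /ða/, /t/ → /ta/, /ɹ/ → /ɹa/.

divɔʔiðataŋaɹa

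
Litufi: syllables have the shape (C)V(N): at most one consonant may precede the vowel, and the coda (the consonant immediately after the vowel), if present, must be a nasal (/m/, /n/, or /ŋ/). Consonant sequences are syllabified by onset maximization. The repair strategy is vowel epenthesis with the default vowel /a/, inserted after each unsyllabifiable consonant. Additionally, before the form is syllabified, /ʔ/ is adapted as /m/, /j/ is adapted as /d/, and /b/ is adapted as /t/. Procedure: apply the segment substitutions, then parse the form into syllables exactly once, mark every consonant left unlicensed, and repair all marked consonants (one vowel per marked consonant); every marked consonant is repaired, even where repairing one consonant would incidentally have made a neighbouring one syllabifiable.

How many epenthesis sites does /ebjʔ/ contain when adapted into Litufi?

After substitution the input is /etdm/.
The unsyllabifiable consonants are /t/, /d/, /m/; each receives one epenthetic vowel.

3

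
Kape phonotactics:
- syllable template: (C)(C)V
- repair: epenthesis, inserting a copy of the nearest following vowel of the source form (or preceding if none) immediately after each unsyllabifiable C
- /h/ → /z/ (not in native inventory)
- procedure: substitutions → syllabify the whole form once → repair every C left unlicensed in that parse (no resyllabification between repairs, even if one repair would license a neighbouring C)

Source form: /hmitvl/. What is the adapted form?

zmitivili

Substitution: /h/ → /z/, giving /zmitvl/.
Syllabifying with onset maximization leaves /t/, /v/, /l/ stranded (no codas are permitted; onsets may contain at most 2 consonants).
Each unlicensed consonant becomes the onset of a new syllable: /t/ → /ti/, /v/ → /vi/, /l/ → /li/.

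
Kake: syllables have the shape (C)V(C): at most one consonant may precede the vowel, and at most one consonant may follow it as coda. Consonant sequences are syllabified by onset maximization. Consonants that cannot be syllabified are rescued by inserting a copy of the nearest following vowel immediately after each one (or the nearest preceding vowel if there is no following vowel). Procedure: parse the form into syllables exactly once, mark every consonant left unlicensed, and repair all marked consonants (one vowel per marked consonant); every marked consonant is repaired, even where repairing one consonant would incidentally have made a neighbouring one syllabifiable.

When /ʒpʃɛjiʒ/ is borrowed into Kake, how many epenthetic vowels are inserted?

The unsyllabifiable consonants are /ʒ/, /p/; each receives one epenthetic vowel.

2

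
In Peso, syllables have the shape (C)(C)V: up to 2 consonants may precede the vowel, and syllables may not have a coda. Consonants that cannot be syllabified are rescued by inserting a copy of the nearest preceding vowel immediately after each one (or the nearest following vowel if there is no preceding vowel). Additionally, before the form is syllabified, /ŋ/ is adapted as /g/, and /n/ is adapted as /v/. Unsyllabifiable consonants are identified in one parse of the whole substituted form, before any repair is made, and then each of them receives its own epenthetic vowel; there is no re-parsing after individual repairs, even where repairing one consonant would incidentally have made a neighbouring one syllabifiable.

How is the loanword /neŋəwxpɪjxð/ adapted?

vegəwəxpɪjɪxɪðɪ

Substitution: /n/ → /v/, /ŋ/ → /g/, giving /vegəwxpɪjxð/.
Syllabifying with onset maximization leaves /w/, /j/, /x/, /ð/ stranded (no codas are permitted; onsets may contain at most 2 consonants).
Each unlicensed consonant becomes the onset of a new syllable: /w/ → /wə/, /j/ → /jɪ/, /x/ → /xɪ/, /ð/ → /ðɪ/.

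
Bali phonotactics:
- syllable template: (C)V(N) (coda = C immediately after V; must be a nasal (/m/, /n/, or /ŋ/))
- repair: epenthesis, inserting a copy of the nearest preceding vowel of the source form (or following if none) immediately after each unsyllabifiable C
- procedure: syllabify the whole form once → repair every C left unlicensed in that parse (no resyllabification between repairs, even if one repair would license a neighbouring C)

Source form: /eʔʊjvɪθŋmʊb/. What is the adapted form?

Syllabifying with onset maximization leaves /j/, /θ/, /ŋ/, /b/ stranded (only a nasal (/m/, /n/, or /ŋ/) is licensed in coda position; onsets are limited to one consonant).
Each unlicensed consonant becomes the onset of a new syllable: /j/ → /jʊ/, /θ/ → /θɪ/, /ŋ/ → /ŋɪ/, /b/ → /bʊ/.

eʔʊjʊvɪθɪŋɪmʊbʊ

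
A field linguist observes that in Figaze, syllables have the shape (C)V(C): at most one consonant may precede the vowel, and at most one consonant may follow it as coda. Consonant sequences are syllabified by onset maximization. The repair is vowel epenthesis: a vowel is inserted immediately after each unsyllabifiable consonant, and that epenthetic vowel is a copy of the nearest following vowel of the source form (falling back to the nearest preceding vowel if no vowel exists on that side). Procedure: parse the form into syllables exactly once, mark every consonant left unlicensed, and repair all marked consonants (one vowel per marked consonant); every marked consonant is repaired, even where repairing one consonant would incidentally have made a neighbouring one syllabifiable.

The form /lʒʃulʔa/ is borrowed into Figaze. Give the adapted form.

luʒuʃulʔa

The consonants /l/, /ʒ/ cannot be parsed into a legal (C)V(C) syllable (at most one coda consonant is licensed; onsets are limited to one consonant).
Inserting the epenthetic vowel yields /l/ → /lu/, /ʒ/ → /ʒu/.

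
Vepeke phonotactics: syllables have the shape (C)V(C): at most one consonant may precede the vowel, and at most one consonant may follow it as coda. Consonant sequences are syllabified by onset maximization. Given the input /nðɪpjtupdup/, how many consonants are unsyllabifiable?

Syllabifying with onset maximization leaves /n/, /j/ stranded (at most one coda consonant is licensed; onsets are limited to one consonant).

2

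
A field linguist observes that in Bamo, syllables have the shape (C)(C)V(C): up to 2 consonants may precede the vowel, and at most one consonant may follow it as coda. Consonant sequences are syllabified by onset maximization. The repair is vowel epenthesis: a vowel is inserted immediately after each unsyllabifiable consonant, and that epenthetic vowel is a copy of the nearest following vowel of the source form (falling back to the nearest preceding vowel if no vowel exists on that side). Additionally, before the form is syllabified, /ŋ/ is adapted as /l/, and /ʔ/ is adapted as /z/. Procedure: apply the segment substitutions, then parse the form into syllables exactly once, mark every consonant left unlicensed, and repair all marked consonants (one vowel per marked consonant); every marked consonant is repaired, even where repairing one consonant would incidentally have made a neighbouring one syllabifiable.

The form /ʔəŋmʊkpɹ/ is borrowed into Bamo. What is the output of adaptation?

zəlmʊkpʊɹʊ

Substitution: /ʔ/ → /z/, /ŋ/ → /l/, giving /zəlmʊkpɹ/.
Under (C)(C)V(C), the unsyllabifiable consonants are /p/, /ɹ/ (at most one coda consonant is licensed; onsets may contain at most 2 consonants).
Epenthesis after each stranded consonant: /p/ → /pʊ/, /ɹ/ → /ɹʊ/.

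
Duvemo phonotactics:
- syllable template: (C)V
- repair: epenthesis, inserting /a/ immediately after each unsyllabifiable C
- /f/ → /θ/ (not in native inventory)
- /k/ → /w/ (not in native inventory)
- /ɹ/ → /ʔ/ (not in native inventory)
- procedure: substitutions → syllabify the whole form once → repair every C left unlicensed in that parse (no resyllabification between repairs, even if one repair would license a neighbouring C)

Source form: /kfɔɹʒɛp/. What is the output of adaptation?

waθɔʔaʒɛpa

Substitution: /k/ → /w/, /f/ → /θ/, /ɹ/ → /ʔ/, giving /wθɔʔʒɛp/.
The consonants /w/, /ʔ/, /p/ cannot be parsed into a legal (C)V syllable (no codas are permitted; onsets are limited to one consonant).
Each unlicensed consonant becomes the onset of a new syllable: /w/ → /wa/, /ʔ/ → /ʔa/, /p/ → /pa/.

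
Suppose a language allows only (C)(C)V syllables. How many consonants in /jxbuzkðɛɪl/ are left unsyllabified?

3

Under (C)(C)V, the unsyllabifiable consonants are /j/, /z/, /l/ (no codas are permitted; onsets may contain at most 2 consonants).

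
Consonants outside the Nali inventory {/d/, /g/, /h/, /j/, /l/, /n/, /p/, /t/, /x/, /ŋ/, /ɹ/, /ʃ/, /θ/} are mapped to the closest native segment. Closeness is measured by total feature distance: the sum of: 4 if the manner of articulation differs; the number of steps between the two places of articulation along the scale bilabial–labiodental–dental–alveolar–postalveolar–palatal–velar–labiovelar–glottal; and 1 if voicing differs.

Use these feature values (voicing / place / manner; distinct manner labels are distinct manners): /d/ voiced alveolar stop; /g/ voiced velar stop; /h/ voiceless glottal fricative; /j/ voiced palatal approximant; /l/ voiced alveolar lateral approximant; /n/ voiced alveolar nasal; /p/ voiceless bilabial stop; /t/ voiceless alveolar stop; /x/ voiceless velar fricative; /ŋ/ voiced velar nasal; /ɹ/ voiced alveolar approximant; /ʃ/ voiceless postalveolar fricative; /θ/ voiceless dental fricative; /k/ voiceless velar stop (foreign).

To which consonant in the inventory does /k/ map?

g

/g/ is closest: same manner (stop), place distance 0 (velar→velar), voicing differs (+1); total 1. Next closest is /t/ at distance 3.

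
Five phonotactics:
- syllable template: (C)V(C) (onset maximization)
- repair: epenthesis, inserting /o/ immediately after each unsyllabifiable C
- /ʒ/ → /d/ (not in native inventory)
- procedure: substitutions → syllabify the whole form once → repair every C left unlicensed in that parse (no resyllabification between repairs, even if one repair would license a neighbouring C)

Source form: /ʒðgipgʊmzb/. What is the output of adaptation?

Substitution: /ʒ/ → /d/, giving /dðgipgʊmzb/.
Syllabifying with onset maximization leaves /d/, /ð/, /z/, /b/ stranded (at most one coda consonant is licensed; onsets are limited to one consonant).
Inserting the epenthetic vowel yields /d/ → /do/, /ð/ → /ðo/, /z/ → /zo/, /b/ → /bo/.

doðogipgʊmzobo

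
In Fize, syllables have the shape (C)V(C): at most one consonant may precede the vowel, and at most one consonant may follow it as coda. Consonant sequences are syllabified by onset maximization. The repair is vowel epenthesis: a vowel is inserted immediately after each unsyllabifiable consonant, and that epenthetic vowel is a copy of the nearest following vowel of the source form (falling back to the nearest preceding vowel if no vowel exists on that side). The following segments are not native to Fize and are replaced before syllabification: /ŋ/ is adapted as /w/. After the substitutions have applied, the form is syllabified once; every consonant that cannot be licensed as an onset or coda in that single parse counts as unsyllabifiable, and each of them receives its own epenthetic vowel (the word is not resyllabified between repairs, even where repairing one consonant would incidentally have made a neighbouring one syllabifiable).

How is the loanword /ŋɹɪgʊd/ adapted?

wɪɹɪgʊd

Substitution: /ŋ/ → /w/, giving /wɹɪgʊd/.
Syllabifying with onset maximization leaves /w/ stranded (at most one coda consonant is licensed; onsets are limited to one consonant).
Inserting the epenthetic vowel yields /w/ → /wɪ/.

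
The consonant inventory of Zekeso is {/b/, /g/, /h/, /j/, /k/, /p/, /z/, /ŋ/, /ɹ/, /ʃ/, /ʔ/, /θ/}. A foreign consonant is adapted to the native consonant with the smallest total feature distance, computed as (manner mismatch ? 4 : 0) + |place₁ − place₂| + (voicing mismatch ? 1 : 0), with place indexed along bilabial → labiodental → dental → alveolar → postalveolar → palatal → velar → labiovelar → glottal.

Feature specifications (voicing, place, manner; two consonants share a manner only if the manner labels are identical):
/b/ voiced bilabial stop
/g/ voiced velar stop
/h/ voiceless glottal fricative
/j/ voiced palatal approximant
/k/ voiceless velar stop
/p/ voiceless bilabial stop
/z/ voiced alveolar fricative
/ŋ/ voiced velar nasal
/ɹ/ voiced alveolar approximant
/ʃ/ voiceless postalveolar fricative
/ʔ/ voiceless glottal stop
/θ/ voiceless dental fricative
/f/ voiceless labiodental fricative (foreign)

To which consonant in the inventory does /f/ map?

θ

/θ/ is closest: same manner (fricative), place distance 1 (labiodental→dental), same voicing; total 1. Next closest is /z/ at distance 3.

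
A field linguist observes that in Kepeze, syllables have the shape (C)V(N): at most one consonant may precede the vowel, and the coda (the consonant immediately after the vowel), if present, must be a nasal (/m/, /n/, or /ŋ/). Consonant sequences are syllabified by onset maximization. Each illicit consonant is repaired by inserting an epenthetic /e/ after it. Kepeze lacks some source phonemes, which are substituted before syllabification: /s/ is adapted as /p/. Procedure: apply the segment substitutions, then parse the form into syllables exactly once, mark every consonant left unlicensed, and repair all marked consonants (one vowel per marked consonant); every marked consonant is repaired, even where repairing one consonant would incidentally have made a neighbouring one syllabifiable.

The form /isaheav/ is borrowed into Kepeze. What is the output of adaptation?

ipaheave

Substitution: /s/ → /p/, giving /ipaheav/.
Under (C)V(N), the unsyllabifiable consonants are /v/ (only a nasal (/m/, /n/, or /ŋ/) is licensed in coda position; onsets are limited to one consonant).
Inserting the epenthetic vowel yields /v/ → /ve/.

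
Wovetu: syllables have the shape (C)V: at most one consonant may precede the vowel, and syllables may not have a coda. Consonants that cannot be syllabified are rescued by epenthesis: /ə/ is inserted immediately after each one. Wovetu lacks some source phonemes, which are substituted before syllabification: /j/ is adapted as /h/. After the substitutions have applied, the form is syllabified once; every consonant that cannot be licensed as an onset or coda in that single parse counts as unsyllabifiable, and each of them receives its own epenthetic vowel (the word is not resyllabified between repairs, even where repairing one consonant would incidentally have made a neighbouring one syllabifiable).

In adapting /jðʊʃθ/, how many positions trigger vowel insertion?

3

After substitution the input is /hðʊʃθ/.
The unsyllabifiable consonants are /h/, /ʃ/, /θ/; each receives one epenthetic vowel.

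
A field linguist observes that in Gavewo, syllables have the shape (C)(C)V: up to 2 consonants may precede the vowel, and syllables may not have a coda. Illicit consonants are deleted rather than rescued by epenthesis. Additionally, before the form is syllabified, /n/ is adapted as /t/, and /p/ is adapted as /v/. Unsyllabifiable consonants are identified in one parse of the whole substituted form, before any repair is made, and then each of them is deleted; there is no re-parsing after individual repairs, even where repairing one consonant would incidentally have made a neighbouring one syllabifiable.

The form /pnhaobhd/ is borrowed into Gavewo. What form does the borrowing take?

thao

Substitution: /p/ → /v/, /n/ → /t/, giving /vthaobhd/.
Syllabifying with onset maximization leaves /v/, /b/, /h/, /d/ stranded (no codas are permitted; onsets may contain at most 2 consonants).
Each unlicensed consonant is deleted: /v/, /b/, /h/, /d/.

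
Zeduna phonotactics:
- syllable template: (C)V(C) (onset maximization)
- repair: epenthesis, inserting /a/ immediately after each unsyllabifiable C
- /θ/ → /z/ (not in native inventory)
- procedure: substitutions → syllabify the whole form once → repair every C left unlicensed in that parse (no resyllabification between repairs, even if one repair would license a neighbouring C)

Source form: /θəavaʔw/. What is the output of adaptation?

zəavaʔwa

Substitution: /θ/ → /z/, giving /zəavaʔw/.
The consonants /w/ cannot be parsed into a legal (C)V(C) syllable (at most one coda consonant is licensed; onsets are limited to one consonant).
Each unlicensed consonant becomes the onset of a new syllable: /w/ → /wa/.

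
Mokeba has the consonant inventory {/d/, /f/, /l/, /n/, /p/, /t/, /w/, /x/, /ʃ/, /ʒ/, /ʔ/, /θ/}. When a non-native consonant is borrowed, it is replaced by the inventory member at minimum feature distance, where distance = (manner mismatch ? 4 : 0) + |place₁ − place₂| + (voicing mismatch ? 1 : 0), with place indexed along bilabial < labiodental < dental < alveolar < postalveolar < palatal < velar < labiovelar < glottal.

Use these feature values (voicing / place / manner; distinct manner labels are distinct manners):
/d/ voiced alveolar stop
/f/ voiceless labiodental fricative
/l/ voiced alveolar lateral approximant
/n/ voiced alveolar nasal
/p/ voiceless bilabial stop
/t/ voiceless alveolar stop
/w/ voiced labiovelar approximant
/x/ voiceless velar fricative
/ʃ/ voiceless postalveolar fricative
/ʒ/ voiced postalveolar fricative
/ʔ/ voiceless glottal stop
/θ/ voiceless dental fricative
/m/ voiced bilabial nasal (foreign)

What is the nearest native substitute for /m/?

n

/n/ is closest: same manner (nasal), place distance 3 (bilabial→alveolar), same voicing; total 3. Next closest is /p/ at distance 5.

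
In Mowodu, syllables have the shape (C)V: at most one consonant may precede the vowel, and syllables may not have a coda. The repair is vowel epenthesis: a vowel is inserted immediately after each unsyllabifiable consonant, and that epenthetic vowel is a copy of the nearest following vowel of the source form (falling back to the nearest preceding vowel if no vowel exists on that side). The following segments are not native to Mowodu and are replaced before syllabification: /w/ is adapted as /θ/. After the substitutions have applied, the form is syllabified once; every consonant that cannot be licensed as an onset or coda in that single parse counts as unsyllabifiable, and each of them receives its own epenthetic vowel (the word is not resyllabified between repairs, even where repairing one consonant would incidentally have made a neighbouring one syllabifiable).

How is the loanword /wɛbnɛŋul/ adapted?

Substitution: /w/ → /θ/, giving /θɛbnɛŋul/.
Syllabifying with onset maximization leaves /b/, /l/ stranded (no codas are permitted; onsets are limited to one consonant).
Epenthesis after each stranded consonant: /b/ → /bɛ/, /l/ → /lu/.

θɛbɛnɛŋulu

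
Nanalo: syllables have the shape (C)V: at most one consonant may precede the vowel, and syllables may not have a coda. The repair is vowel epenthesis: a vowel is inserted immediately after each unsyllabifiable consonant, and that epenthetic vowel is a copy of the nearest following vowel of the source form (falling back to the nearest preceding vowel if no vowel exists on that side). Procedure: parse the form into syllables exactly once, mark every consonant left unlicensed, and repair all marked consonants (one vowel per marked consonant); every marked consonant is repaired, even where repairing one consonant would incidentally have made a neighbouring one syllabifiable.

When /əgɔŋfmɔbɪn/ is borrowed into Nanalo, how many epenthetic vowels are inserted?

3

The unsyllabifiable consonants are /ŋ/, /f/, /n/; each receives one epenthetic vowel.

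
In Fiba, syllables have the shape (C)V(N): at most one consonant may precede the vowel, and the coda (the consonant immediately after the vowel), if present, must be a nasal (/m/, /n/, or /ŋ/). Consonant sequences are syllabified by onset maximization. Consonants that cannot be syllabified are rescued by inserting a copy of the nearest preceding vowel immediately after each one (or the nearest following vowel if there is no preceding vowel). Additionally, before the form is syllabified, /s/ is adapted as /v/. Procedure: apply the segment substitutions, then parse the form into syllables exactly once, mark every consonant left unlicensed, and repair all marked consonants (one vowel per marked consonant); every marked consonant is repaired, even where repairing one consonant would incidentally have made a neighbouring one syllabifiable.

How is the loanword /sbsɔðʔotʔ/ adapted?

Substitution: /s/ → /v/, giving /vbvɔðʔotʔ/.
Under (C)V(N), the unsyllabifiable consonants are /v/, /b/, /ð/, /t/, /ʔ/ (only a nasal (/m/, /n/, or /ŋ/) is licensed in coda position; onsets are limited to one consonant).
Epenthesis after each stranded consonant: /v/ → /vɔ/, /b/ → /bɔ/, /ð/ → /ðɔ/, /t/ → /to/, /ʔ/ → /ʔo/.

vɔbɔvɔðɔʔotoʔo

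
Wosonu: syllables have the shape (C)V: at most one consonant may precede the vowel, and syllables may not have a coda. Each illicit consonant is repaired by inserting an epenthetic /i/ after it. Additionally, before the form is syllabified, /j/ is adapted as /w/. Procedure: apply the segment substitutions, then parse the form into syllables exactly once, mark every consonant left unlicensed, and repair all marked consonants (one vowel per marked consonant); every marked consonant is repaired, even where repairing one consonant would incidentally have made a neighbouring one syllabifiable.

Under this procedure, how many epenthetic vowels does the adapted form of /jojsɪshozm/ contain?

4

After substitution the input is /wowsɪshozm/.
The unsyllabifiable consonants are /w/, /s/, /z/, /m/; each receives one epenthetic vowel.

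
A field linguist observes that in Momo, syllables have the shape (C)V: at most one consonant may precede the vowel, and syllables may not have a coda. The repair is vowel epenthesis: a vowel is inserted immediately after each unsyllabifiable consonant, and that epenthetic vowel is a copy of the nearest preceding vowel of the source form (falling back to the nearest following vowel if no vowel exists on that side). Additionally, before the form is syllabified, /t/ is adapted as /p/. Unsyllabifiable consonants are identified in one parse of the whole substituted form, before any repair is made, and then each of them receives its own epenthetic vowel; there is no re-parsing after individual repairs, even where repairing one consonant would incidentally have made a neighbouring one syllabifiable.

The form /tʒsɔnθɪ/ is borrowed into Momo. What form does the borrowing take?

pɔʒɔsɔnɔθɪ

Substitution: /t/ → /p/, giving /pʒsɔnθɪ/.
Syllabifying with onset maximization leaves /p/, /ʒ/, /n/ stranded (no codas are permitted; onsets are limited to one consonant).
Each unlicensed consonant becomes the onset of a new syllable: /p/ → /pɔ/, /ʒ/ → /ʒɔ/, /n/ → /nɔ/.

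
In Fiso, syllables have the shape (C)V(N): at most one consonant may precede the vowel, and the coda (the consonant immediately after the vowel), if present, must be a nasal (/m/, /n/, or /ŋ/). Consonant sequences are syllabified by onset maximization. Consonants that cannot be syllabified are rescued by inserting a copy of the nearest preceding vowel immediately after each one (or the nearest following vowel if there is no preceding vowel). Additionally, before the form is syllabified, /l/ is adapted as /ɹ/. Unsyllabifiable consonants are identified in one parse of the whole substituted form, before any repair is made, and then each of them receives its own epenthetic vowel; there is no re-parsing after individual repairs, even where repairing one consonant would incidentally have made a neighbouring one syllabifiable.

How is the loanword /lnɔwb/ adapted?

ɹɔnɔwɔbɔ

Substitution: /l/ → /ɹ/, giving /ɹnɔwb/.
Syllabifying with onset maximization leaves /ɹ/, /w/, /b/ stranded (only a nasal (/m/, /n/, or /ŋ/) is licensed in coda position; onsets are limited to one consonant).
Each unlicensed consonant becomes the onset of a new syllable: /ɹ/ → /ɹɔ/, /w/ → /wɔ/, /b/ → /bɔ/.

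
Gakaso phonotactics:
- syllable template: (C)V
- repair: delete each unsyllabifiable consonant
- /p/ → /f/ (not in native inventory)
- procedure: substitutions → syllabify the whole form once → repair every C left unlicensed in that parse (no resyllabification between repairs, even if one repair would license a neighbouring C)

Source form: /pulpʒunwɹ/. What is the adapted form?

fuʒu

Substitution: /p/ → /f/, giving /fulfʒunwɹ/.
Syllabifying with onset maximization leaves /l/, /f/, /n/, /w/, /ɹ/ stranded (no codas are permitted; onsets are limited to one consonant).
Each unlicensed consonant is deleted: /l/, /f/, /n/, /w/, /ɹ/.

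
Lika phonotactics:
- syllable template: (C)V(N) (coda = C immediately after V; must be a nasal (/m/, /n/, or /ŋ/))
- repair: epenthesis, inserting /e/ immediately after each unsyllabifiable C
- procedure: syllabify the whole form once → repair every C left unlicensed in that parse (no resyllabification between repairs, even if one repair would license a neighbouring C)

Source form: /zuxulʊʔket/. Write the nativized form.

zuxulʊʔekete

The consonants /ʔ/, /t/ cannot be parsed into a legal (C)V(N) syllable (only a nasal (/m/, /n/, or /ŋ/) is licensed in coda position; onsets are limited to one consonant).
Epenthesis after each stranded consonant: /ʔ/ → /ʔe/, /t/ → /te/.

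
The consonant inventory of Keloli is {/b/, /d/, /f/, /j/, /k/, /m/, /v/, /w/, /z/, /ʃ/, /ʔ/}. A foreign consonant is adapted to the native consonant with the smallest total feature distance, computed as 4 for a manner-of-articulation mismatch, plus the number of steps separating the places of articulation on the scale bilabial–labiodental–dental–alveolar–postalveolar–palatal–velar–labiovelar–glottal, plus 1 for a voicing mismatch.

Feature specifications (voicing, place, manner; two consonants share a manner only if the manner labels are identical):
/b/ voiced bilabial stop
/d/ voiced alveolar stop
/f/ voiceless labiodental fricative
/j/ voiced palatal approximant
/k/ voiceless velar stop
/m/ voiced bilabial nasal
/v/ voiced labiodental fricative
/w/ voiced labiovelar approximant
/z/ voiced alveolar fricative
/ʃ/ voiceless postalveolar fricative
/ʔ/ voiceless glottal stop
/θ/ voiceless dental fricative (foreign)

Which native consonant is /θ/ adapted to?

/f/ is closest: same manner (fricative), place distance 1 (dental→labiodental), same voicing; total 1. Next closest is /v/ at distance 2.

f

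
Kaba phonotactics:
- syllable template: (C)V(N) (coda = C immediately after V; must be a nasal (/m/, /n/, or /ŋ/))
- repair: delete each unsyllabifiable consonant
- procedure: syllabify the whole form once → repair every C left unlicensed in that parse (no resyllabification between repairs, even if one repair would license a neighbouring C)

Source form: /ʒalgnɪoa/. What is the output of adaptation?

ʒanɪoa

Under (C)V(N), the unsyllabifiable consonants are /l/, /g/ (only a nasal (/m/, /n/, or /ŋ/) is licensed in coda position; onsets are limited to one consonant).
Each unlicensed consonant is deleted: /l/, /g/.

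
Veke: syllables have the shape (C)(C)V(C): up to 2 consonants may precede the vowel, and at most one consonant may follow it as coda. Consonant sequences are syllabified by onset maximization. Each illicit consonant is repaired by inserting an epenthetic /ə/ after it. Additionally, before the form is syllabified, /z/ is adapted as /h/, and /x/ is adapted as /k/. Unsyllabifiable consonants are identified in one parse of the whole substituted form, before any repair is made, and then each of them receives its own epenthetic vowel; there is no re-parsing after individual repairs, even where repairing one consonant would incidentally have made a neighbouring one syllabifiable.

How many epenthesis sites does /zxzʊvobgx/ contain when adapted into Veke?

After substitution the input is /hkhʊvobgk/.
The unsyllabifiable consonants are /h/, /g/, /k/; each receives one epenthetic vowel.

3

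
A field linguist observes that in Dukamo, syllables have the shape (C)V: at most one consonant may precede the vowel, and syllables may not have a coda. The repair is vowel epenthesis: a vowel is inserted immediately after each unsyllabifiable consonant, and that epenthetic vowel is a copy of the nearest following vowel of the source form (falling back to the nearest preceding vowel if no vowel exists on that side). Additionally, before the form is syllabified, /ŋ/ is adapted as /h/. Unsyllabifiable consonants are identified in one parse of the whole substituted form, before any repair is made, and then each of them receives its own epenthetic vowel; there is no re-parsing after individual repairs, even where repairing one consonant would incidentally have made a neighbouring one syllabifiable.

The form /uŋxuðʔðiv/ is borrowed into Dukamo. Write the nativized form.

uhuxuðiʔiðivi

Substitution: /ŋ/ → /h/, giving /uhxuðʔðiv/.
Syllabifying with onset maximization leaves /h/, /ð/, /ʔ/, /v/ stranded (no codas are permitted; onsets are limited to one consonant).
Epenthesis after each stranded consonant: /h/ → /hu/, /ð/ → /ði/, /ʔ/ → /ʔi/, /v/ → /vi/.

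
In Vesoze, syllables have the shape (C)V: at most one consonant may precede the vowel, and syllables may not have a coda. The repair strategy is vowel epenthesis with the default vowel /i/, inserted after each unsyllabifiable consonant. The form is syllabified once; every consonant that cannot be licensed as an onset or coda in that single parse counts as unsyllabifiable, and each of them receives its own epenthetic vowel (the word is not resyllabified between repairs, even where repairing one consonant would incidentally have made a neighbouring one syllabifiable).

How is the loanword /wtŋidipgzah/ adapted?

witiŋidipigizahi

Under (C)V, the unsyllabifiable consonants are /w/, /t/, /p/, /g/, /h/ (no codas are permitted; onsets are limited to one consonant).
Each unlicensed consonant becomes the onset of a new syllable: /w/ → /wi/, /t/ → /ti/, /p/ → /pi/, /g/ → /gi/, /h/ → /hi/.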